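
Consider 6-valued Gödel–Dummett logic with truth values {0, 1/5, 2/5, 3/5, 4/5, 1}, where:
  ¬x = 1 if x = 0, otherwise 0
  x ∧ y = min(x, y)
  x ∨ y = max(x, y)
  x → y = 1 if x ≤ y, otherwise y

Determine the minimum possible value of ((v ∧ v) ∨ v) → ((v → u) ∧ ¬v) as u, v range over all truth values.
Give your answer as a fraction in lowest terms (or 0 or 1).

Take u = 0, v = 1/5:
v ∧ v = 1/5 ∧ 1/5 = 1/5
(v ∧ v) ∨ v = 1/5 ∨ 1/5 = 1/5
v → u = 1/5 → 0 = 0
¬v = ¬1/5 = 0
(v → u) ∧ ¬v = 0 ∧ 0 = 0
((v ∧ v) ∨ v) → ((v → u) ∧ ¬v) = 1/5 → 0 = 0
No assignment yields a value below 0, so this is the minimum.

0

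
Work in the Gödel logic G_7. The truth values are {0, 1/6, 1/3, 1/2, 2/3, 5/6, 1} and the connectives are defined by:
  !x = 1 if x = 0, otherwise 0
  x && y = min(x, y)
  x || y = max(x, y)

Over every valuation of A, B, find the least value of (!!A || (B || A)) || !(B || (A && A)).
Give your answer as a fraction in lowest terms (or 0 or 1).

1/6

Take A = 0, B = 1/6:
!A = !0 = 1
!!A = !1 = 0
B || A = 1/6 || 0 = 1/6
!!A || (B || A) = 0 || 1/6 = 1/6
A && A = 0 && 0 = 0
B || (A && A) = 1/6 || 0 = 1/6
!(B || (A && A)) = !1/6 = 0
(!!A || (B || A)) || !(B || (A && A)) = 1/6 || 0 = 1/6
No assignment yields a value below 1/6, so this is the minimum.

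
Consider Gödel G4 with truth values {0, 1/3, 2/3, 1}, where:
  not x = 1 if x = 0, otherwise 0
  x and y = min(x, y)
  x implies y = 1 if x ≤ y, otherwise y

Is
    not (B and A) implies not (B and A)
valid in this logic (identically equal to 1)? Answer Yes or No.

Yes

A = 0, B = 0 ↦ 1
A = 0, B = 1/3 ↦ 1
A = 0, B = 2/3 ↦ 1
A = 0, B = 1 ↦ 1
A = 1/3, B = 0 ↦ 1
A = 1/3, B = 1/3 ↦ 1
A = 1/3, B = 2/3 ↦ 1
A = 1/3, B = 1 ↦ 1
A = 2/3, B = 0 ↦ 1
A = 2/3, B = 1/3 ↦ 1
A = 2/3, B = 2/3 ↦ 1
A = 2/3, B = 1 ↦ 1
A = 1, B = 0 ↦ 1
A = 1, B = 1/3 ↦ 1
A = 1, B = 2/3 ↦ 1
A = 1, B = 1 ↦ 1
Every assignment gives a value ≥ 1.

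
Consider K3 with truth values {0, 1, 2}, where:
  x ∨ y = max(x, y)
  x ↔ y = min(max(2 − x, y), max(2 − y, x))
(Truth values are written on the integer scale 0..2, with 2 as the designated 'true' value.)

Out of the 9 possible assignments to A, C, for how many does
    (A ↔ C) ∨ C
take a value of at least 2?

4

A = 0, C = 0 ↦ 2  ≥
A = 0, C = 1 ↦ 1  <
A = 0, C = 2 ↦ 2  ≥
A = 1, C = 0 ↦ 1  <
A = 1, C = 1 ↦ 1  <
A = 1, C = 2 ↦ 2  ≥
A = 2, C = 0 ↦ 0  <
A = 2, C = 1 ↦ 1  <
A = 2, C = 2 ↦ 2  ≥
So 4 of the 9 assignments meet the threshold.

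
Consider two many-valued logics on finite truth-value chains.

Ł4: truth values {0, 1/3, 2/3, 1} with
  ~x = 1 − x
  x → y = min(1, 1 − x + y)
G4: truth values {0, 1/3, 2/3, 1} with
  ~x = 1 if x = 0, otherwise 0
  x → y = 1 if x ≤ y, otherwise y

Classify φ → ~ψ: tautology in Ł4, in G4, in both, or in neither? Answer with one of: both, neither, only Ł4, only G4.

In Ł4: at φ = 1/3, ψ = 1 the value is 2/3 — not a tautology.
In G4: at φ = 1/3, ψ = 1/3 the value is 0 — not a tautology.

neither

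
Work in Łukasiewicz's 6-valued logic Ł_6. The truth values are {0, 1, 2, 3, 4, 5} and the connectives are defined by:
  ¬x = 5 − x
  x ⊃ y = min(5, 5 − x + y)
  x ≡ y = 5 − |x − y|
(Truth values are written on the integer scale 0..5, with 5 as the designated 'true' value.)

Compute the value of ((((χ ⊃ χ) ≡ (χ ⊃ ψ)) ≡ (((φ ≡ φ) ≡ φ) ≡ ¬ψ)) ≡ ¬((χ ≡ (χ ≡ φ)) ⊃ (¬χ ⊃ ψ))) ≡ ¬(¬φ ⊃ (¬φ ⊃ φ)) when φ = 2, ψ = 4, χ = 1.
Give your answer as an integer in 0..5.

4

χ ⊃ χ = 1 ⊃ 1 = 5
χ ⊃ ψ = 1 ⊃ 4 = 5
(χ ⊃ χ) ≡ (χ ⊃ ψ) = 5 ≡ 5 = 5
φ ≡ φ = 2 ≡ 2 = 5
(φ ≡ φ) ≡ φ = 5 ≡ 2 = 2
¬ψ = ¬4 = 1
((φ ≡ φ) ≡ φ) ≡ ¬ψ = 2 ≡ 1 = 4
((χ ⊃ χ) ≡ (χ ⊃ ψ)) ≡ (((φ ≡ φ) ≡ φ) ≡ ¬ψ) = 5 ≡ 4 = 4
χ ≡ φ = 1 ≡ 2 = 4
χ ≡ (χ ≡ φ) = 1 ≡ 4 = 2
¬χ = ¬1 = 4
¬χ ⊃ ψ = 4 ⊃ 4 = 5
(χ ≡ (χ ≡ φ)) ⊃ (¬χ ⊃ ψ) = 2 ⊃ 5 = 5
¬((χ ≡ (χ ≡ φ)) ⊃ (¬χ ⊃ ψ)) = ¬5 = 0
(((χ ⊃ χ) ≡ (χ ⊃ ψ)) ≡ (((φ ≡ φ) ≡ φ) ≡ ¬ψ)) ≡ ¬((χ ≡ (χ ≡ φ)) ⊃ (¬χ ⊃ ψ)) = 4 ≡ 0 = 1
¬φ = ¬2 = 3
¬φ = ¬2 = 3
¬φ ⊃ φ = 3 ⊃ 2 = 4
¬φ ⊃ (¬φ ⊃ φ) = 3 ⊃ 4 = 5
¬(¬φ ⊃ (¬φ ⊃ φ)) = ¬5 = 0
((((χ ⊃ χ) ≡ (χ ⊃ ψ)) ≡ (((φ ≡ φ) ≡ φ) ≡ ¬ψ)) ≡ ¬((χ ≡ (χ ≡ φ)) ⊃ (¬χ ⊃ ψ))) ≡ ¬(¬φ ⊃ (¬φ ⊃ φ)) = 1 ≡ 0 = 4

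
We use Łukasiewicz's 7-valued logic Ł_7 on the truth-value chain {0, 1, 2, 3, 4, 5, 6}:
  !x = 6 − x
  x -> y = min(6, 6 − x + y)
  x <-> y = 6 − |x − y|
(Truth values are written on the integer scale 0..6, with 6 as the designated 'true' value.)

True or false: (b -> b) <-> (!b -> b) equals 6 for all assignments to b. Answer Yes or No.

No

Counterexample: take b = 0.
b -> b = 0 -> 0 = 6
!b = !0 = 6
!b -> b = 6 -> 0 = 0
(b -> b) <-> (!b -> b) = 6 <-> 0 = 0
This gives 0 ≠ 6.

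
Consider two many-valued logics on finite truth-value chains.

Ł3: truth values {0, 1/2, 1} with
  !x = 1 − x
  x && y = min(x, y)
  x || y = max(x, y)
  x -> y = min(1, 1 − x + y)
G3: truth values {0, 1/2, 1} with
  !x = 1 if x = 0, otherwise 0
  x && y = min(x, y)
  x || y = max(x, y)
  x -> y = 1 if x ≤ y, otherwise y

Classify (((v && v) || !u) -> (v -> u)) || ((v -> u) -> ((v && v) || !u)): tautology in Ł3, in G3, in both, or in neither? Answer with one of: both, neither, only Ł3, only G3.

In Ł3: every assignment gives 1 — tautology.
In G3: every assignment gives 1 — tautology.

both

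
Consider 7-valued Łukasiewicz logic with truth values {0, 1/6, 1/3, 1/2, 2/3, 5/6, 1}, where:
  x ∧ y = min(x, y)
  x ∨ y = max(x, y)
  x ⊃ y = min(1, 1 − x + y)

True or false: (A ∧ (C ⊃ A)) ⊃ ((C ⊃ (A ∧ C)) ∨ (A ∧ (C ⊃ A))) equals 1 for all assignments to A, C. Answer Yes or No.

At A = 1/2, C = 2/3, for instance:
C ⊃ A = 2/3 ⊃ 1/2 = 5/6
A ∧ (C ⊃ A) = 1/2 ∧ 5/6 = 1/2
A ∧ C = 1/2 ∧ 2/3 = 1/2
C ⊃ (A ∧ C) = 2/3 ⊃ 1/2 = 5/6
(C ⊃ (A ∧ C)) ∨ (A ∧ (C ⊃ A)) = 5/6 ∨ 1/2 = 5/6
(A ∧ (C ⊃ A)) ⊃ ((C ⊃ (A ∧ C)) ∨ (A ∧ (C ⊃ A))) = 1/2 ⊃ 5/6 = 1
and checking the remaining 48 assignments likewise gives ≥ 1 in every case.

Yes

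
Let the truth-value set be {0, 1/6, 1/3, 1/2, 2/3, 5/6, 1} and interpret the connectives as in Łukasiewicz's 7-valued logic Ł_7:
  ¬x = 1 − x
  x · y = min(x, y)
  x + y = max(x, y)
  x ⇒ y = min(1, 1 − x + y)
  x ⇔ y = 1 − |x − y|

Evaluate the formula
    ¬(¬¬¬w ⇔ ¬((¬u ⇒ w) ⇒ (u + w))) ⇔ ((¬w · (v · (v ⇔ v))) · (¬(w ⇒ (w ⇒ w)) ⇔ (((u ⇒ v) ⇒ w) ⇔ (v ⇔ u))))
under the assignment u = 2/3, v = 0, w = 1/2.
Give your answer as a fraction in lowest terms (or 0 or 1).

5/6

¬w = ¬1/2 = 1/2
¬¬w = ¬1/2 = 1/2
¬¬¬w = ¬1/2 = 1/2
¬u = ¬2/3 = 1/3
¬u ⇒ w = 1/3 ⇒ 1/2 = 1
u + w = 2/3 + 1/2 = 2/3
(¬u ⇒ w) ⇒ (u + w) = 1 ⇒ 2/3 = 2/3
¬((¬u ⇒ w) ⇒ (u + w)) = ¬2/3 = 1/3
¬¬¬w ⇔ ¬((¬u ⇒ w) ⇒ (u + w)) = 1/2 ⇔ 1/3 = 5/6
¬(¬¬¬w ⇔ ¬((¬u ⇒ w) ⇒ (u + w))) = ¬5/6 = 1/6
¬w = ¬1/2 = 1/2
v ⇔ v = 0 ⇔ 0 = 1
v · (v ⇔ v) = 0 · 1 = 0
¬w · (v · (v ⇔ v)) = 1/2 · 0 = 0
w ⇒ w = 1/2 ⇒ 1/2 = 1
w ⇒ (w ⇒ w) = 1/2 ⇒ 1 = 1
¬(w ⇒ (w ⇒ w)) = ¬1 = 0
u ⇒ v = 2/3 ⇒ 0 = 1/3
(u ⇒ v) ⇒ w = 1/3 ⇒ 1/2 = 1
v ⇔ u = 0 ⇔ 2/3 = 1/3
((u ⇒ v) ⇒ w) ⇔ (v ⇔ u) = 1 ⇔ 1/3 = 1/3
¬(w ⇒ (w ⇒ w)) ⇔ (((u ⇒ v) ⇒ w) ⇔ (v ⇔ u)) = 0 ⇔ 1/3 = 2/3
(¬w · (v · (v ⇔ v))) · (¬(w ⇒ (w ⇒ w)) ⇔ (((u ⇒ v) ⇒ w) ⇔ (v ⇔ u))) = 0 · 2/3 = 0
¬(¬¬¬w ⇔ ¬((¬u ⇒ w) ⇒ (u + w))) ⇔ ((¬w · (v · (v ⇔ v))) · (¬(w ⇒ (w ⇒ w)) ⇔ (((u ⇒ v) ⇒ w) ⇔ (v ⇔ u)))) = 1/6 ⇔ 0 = 5/6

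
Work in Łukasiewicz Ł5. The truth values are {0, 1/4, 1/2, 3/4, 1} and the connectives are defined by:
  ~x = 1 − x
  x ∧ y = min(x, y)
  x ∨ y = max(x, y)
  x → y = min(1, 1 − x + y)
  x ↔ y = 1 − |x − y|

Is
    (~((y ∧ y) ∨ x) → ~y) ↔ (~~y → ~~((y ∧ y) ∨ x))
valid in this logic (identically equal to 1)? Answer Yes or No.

At x = 1, y = 3/4, for instance:
y ∧ y = 3/4 ∧ 3/4 = 3/4
(y ∧ y) ∨ x = 3/4 ∨ 1 = 1
~((y ∧ y) ∨ x) = ~1 = 0
~y = ~3/4 = 1/4
~((y ∧ y) ∨ x) → ~y = 0 → 1/4 = 1
~~y = ~1/4 = 3/4
~~((y ∧ y) ∨ x) = ~0 = 1
~~y → ~~((y ∧ y) ∨ x) = 3/4 → 1 = 1
(~((y ∧ y) ∨ x) → ~y) ↔ (~~y → ~~((y ∧ y) ∨ x)) = 1 ↔ 1 = 1
and checking the remaining 24 assignments likewise gives ≥ 1 in every case.

Yes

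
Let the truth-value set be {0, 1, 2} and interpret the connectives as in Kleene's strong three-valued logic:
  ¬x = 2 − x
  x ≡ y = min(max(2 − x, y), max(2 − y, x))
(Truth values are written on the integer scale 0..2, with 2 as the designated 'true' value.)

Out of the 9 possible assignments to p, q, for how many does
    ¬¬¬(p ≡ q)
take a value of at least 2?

2

p = 0, q = 0 ↦ 0  <
p = 0, q = 1 ↦ 1  <
p = 0, q = 2 ↦ 2  ≥
p = 1, q = 0 ↦ 1  <
p = 1, q = 1 ↦ 1  <
p = 1, q = 2 ↦ 1  <
p = 2, q = 0 ↦ 2  ≥
p = 2, q = 1 ↦ 1  <
p = 2, q = 2 ↦ 0  <
So 2 of the 9 assignments meet the threshold.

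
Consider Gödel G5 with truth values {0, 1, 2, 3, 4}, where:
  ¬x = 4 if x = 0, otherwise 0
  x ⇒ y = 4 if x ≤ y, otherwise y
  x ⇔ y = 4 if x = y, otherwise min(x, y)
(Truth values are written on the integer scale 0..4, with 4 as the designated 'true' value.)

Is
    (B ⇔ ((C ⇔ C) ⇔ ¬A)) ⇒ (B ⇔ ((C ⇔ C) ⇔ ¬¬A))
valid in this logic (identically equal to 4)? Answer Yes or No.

Counterexample: take A = 0, B = 1, C = 0.
C ⇔ C = 0 ⇔ 0 = 4
¬A = ¬0 = 4
(C ⇔ C) ⇔ ¬A = 4 ⇔ 4 = 4
B ⇔ ((C ⇔ C) ⇔ ¬A) = 1 ⇔ 4 = 1
C ⇔ C = 0 ⇔ 0 = 4
¬A = ¬0 = 4
¬¬A = ¬4 = 0
(C ⇔ C) ⇔ ¬¬A = 4 ⇔ 0 = 0
B ⇔ ((C ⇔ C) ⇔ ¬¬A) = 1 ⇔ 0 = 0
(B ⇔ ((C ⇔ C) ⇔ ¬A)) ⇒ (B ⇔ ((C ⇔ C) ⇔ ¬¬A)) = 1 ⇒ 0 = 0
This gives 0 ≠ 4.

No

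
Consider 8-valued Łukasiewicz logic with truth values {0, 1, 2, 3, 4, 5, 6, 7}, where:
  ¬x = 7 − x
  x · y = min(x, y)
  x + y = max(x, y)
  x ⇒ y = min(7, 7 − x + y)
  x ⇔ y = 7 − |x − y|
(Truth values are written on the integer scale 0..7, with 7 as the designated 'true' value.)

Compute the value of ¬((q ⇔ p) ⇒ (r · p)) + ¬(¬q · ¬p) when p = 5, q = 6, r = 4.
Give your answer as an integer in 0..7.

6

q ⇔ p = 6 ⇔ 5 = 6
r · p = 4 · 5 = 4
(q ⇔ p) ⇒ (r · p) = 6 ⇒ 4 = 5
¬((q ⇔ p) ⇒ (r · p)) = ¬5 = 2
¬q = ¬6 = 1
¬p = ¬5 = 2
¬q · ¬p = 1 · 2 = 1
¬(¬q · ¬p) = ¬1 = 6
¬((q ⇔ p) ⇒ (r · p)) + ¬(¬q · ¬p) = 2 + 6 = 6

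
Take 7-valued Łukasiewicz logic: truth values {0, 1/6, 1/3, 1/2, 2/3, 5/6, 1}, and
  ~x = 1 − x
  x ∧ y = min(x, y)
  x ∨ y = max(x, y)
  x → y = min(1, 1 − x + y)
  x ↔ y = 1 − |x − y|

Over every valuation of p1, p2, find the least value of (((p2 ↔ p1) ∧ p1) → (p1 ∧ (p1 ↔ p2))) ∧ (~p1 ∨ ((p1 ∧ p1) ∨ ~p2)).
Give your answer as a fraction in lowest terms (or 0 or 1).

1/2

Take p1 = 1/2, p2 = 1/2:
p2 ↔ p1 = 1/2 ↔ 1/2 = 1
(p2 ↔ p1) ∧ p1 = 1 ∧ 1/2 = 1/2
p1 ↔ p2 = 1/2 ↔ 1/2 = 1
p1 ∧ (p1 ↔ p2) = 1/2 ∧ 1 = 1/2
((p2 ↔ p1) ∧ p1) → (p1 ∧ (p1 ↔ p2)) = 1/2 → 1/2 = 1
~p1 = ~1/2 = 1/2
p1 ∧ p1 = 1/2 ∧ 1/2 = 1/2
~p2 = ~1/2 = 1/2
(p1 ∧ p1) ∨ ~p2 = 1/2 ∨ 1/2 = 1/2
~p1 ∨ ((p1 ∧ p1) ∨ ~p2) = 1/2 ∨ 1/2 = 1/2
(((p2 ↔ p1) ∧ p1) → (p1 ∧ (p1 ↔ p2))) ∧ (~p1 ∨ ((p1 ∧ p1) ∨ ~p2)) = 1 ∧ 1/2 = 1/2
No assignment yields a value below 1/2, so this is the minimum.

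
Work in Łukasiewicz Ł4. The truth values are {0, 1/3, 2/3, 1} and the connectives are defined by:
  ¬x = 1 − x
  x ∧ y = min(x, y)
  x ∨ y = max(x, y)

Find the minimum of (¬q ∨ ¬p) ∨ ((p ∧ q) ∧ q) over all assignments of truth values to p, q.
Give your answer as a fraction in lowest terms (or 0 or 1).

Take p = 1/3, q = 1/3:
¬q = ¬1/3 = 2/3
¬p = ¬1/3 = 2/3
¬q ∨ ¬p = 2/3 ∨ 2/3 = 2/3
p ∧ q = 1/3 ∧ 1/3 = 1/3
(p ∧ q) ∧ q = 1/3 ∧ 1/3 = 1/3
(¬q ∨ ¬p) ∨ ((p ∧ q) ∧ q) = 2/3 ∨ 1/3 = 2/3
No assignment yields a value below 2/3, so this is the minimum.

2/3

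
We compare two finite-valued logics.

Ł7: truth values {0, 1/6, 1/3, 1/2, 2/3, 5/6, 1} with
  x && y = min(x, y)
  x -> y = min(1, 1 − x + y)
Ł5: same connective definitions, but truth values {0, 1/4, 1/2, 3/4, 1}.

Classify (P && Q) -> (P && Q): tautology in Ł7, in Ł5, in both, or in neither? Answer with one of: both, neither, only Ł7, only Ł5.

In Ł7: every assignment gives 1 — tautology.
In Ł5: every assignment gives 1 — tautology.

both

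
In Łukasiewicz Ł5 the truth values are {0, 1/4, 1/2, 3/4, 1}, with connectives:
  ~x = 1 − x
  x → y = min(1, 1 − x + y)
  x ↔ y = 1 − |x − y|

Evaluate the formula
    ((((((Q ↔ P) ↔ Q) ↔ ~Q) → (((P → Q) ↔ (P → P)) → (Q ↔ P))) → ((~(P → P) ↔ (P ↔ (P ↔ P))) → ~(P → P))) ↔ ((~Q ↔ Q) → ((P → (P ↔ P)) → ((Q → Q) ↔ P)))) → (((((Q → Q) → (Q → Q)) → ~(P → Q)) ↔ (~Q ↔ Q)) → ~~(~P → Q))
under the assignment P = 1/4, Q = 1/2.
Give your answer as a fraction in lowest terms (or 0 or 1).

1

Q ↔ P = 1/2 ↔ 1/4 = 3/4
(Q ↔ P) ↔ Q = 3/4 ↔ 1/2 = 3/4
~Q = ~1/2 = 1/2
((Q ↔ P) ↔ Q) ↔ ~Q = 3/4 ↔ 1/2 = 3/4
P → Q = 1/4 → 1/2 = 1
P → P = 1/4 → 1/4 = 1
(P → Q) ↔ (P → P) = 1 ↔ 1 = 1
Q ↔ P = 1/2 ↔ 1/4 = 3/4
((P → Q) ↔ (P → P)) → (Q ↔ P) = 1 → 3/4 = 3/4
(((Q ↔ P) ↔ Q) ↔ ~Q) → (((P → Q) ↔ (P → P)) → (Q ↔ P)) = 3/4 → 3/4 = 1
P → P = 1/4 → 1/4 = 1
~(P → P) = ~1 = 0
P ↔ P = 1/4 ↔ 1/4 = 1
P ↔ (P ↔ P) = 1/4 ↔ 1 = 1/4
~(P → P) ↔ (P ↔ (P ↔ P)) = 0 ↔ 1/4 = 3/4
P → P = 1/4 → 1/4 = 1
~(P → P) = ~1 = 0
(~(P → P) ↔ (P ↔ (P ↔ P))) → ~(P → P) = 3/4 → 0 = 1/4
((((Q ↔ P) ↔ Q) ↔ ~Q) → (((P → Q) ↔ (P → P)) → (Q ↔ P))) → ((~(P → P) ↔ (P ↔ (P ↔ P))) → ~(P → P)) = 1 → 1/4 = 1/4
~Q = ~1/2 = 1/2
~Q ↔ Q = 1/2 ↔ 1/2 = 1
P ↔ P = 1/4 ↔ 1/4 = 1
P → (P ↔ P) = 1/4 → 1 = 1
Q → Q = 1/2 → 1/2 = 1
(Q → Q) ↔ P = 1 ↔ 1/4 = 1/4
(P → (P ↔ P)) → ((Q → Q) ↔ P) = 1 → 1/4 = 1/4
(~Q ↔ Q) → ((P → (P ↔ P)) → ((Q → Q) ↔ P)) = 1 → 1/4 = 1/4
(((((Q ↔ P) ↔ Q) ↔ ~Q) → (((P → Q) ↔ (P → P)) → (Q ↔ P))) → ((~(P → P) ↔ (P ↔ (P ↔ P))) → ~(P → P))) ↔ ((~Q ↔ Q) → ((P → (P ↔ P)) → ((Q → Q) ↔ P))) = 1/4 ↔ 1/4 = 1
Q → Q = 1/2 → 1/2 = 1
Q → Q = 1/2 → 1/2 = 1
(Q → Q) → (Q → Q) = 1 → 1 = 1
P → Q = 1/4 → 1/2 = 1
~(P → Q) = ~1 = 0
((Q → Q) → (Q → Q)) → ~(P → Q) = 1 → 0 = 0
~Q = ~1/2 = 1/2
~Q ↔ Q = 1/2 ↔ 1/2 = 1
(((Q → Q) → (Q → Q)) → ~(P → Q)) ↔ (~Q ↔ Q) = 0 ↔ 1 = 0
~P = ~1/4 = 3/4
~P → Q = 3/4 → 1/2 = 3/4
~(~P → Q) = ~3/4 = 1/4
~~(~P → Q) = ~1/4 = 3/4
((((Q → Q) → (Q → Q)) → ~(P → Q)) ↔ (~Q ↔ Q)) → ~~(~P → Q) = 0 → 3/4 = 1
((((((Q ↔ P) ↔ Q) ↔ ~Q) → (((P → Q) ↔ (P → P)) → (Q ↔ P))) → ((~(P → P) ↔ (P ↔ (P ↔ P))) → ~(P → P))) ↔ ((~Q ↔ Q) → ((P → (P ↔ P)) → ((Q → Q) ↔ P)))) → (((((Q → Q) → (Q → Q)) → ~(P → Q)) ↔ (~Q ↔ Q)) → ~~(~P → Q)) = 1 → 1 = 1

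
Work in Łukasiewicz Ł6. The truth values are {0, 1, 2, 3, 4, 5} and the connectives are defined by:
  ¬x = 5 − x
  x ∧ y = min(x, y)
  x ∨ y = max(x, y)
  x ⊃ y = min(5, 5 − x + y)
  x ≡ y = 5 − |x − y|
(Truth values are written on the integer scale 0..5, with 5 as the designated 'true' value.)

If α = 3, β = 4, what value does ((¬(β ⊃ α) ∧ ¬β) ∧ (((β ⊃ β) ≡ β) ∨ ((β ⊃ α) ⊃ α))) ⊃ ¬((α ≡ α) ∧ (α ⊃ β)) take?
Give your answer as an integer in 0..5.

4

β ⊃ α = 4 ⊃ 3 = 4
¬(β ⊃ α) = ¬4 = 1
¬β = ¬4 = 1
¬(β ⊃ α) ∧ ¬β = 1 ∧ 1 = 1
β ⊃ β = 4 ⊃ 4 = 5
(β ⊃ β) ≡ β = 5 ≡ 4 = 4
β ⊃ α = 4 ⊃ 3 = 4
(β ⊃ α) ⊃ α = 4 ⊃ 3 = 4
((β ⊃ β) ≡ β) ∨ ((β ⊃ α) ⊃ α) = 4 ∨ 4 = 4
(¬(β ⊃ α) ∧ ¬β) ∧ (((β ⊃ β) ≡ β) ∨ ((β ⊃ α) ⊃ α)) = 1 ∧ 4 = 1
α ≡ α = 3 ≡ 3 = 5
α ⊃ β = 3 ⊃ 4 = 5
(α ≡ α) ∧ (α ⊃ β) = 5 ∧ 5 = 5
¬((α ≡ α) ∧ (α ⊃ β)) = ¬5 = 0
((¬(β ⊃ α) ∧ ¬β) ∧ (((β ⊃ β) ≡ β) ∨ ((β ⊃ α) ⊃ α))) ⊃ ¬((α ≡ α) ∧ (α ⊃ β)) = 1 ⊃ 0 = 4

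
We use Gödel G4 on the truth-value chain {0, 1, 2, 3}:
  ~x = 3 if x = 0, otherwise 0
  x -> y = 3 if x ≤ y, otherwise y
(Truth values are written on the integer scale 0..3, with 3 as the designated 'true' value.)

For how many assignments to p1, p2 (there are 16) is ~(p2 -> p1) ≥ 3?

p1 = 0, p2 = 0 ↦ 0  <
p1 = 0, p2 = 1 ↦ 3  ≥
p1 = 0, p2 = 2 ↦ 3  ≥
p1 = 0, p2 = 3 ↦ 3  ≥
p1 = 1, p2 = 0 ↦ 0  <
p1 = 1, p2 = 1 ↦ 0  <
p1 = 1, p2 = 2 ↦ 0  <
p1 = 1, p2 = 3 ↦ 0  <
p1 = 2, p2 = 0 ↦ 0  <
p1 = 2, p2 = 1 ↦ 0  <
p1 = 2, p2 = 2 ↦ 0  <
p1 = 2, p2 = 3 ↦ 0  <
p1 = 3, p2 = 0 ↦ 0  <
p1 = 3, p2 = 1 ↦ 0  <
p1 = 3, p2 = 2 ↦ 0  <
p1 = 3, p2 = 3 ↦ 0  <
So 3 of the 16 assignments meet the threshold.

3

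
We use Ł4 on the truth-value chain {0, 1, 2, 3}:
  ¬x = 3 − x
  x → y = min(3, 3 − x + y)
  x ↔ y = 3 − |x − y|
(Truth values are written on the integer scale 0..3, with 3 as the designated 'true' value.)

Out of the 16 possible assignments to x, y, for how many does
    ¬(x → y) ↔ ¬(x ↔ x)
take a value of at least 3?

x = 0, y = 0 ↦ 3  ≥
x = 0, y = 1 ↦ 3  ≥
x = 0, y = 2 ↦ 3  ≥
x = 0, y = 3 ↦ 3  ≥
x = 1, y = 0 ↦ 2  <
x = 1, y = 1 ↦ 3  ≥
x = 1, y = 2 ↦ 3  ≥
x = 1, y = 3 ↦ 3  ≥
x = 2, y = 0 ↦ 1  <
x = 2, y = 1 ↦ 2  <
x = 2, y = 2 ↦ 3  ≥
x = 2, y = 3 ↦ 3  ≥
x = 3, y = 0 ↦ 0  <
x = 3, y = 1 ↦ 1  <
x = 3, y = 2 ↦ 2  <
x = 3, y = 3 ↦ 3  ≥
So 10 of the 16 assignments meet the threshold.

10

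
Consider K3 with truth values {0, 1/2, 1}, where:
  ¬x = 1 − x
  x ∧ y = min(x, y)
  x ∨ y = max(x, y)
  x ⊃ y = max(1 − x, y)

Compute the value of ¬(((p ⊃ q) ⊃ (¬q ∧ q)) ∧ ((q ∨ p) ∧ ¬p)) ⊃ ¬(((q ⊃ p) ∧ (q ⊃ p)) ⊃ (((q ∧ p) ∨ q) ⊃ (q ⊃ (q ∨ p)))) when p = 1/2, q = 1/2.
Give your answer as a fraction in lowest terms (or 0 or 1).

1/2

p ⊃ q = 1/2 ⊃ 1/2 = 1/2
¬q = ¬1/2 = 1/2
¬q ∧ q = 1/2 ∧ 1/2 = 1/2
(p ⊃ q) ⊃ (¬q ∧ q) = 1/2 ⊃ 1/2 = 1/2
q ∨ p = 1/2 ∨ 1/2 = 1/2
¬p = ¬1/2 = 1/2
(q ∨ p) ∧ ¬p = 1/2 ∧ 1/2 = 1/2
((p ⊃ q) ⊃ (¬q ∧ q)) ∧ ((q ∨ p) ∧ ¬p) = 1/2 ∧ 1/2 = 1/2
¬(((p ⊃ q) ⊃ (¬q ∧ q)) ∧ ((q ∨ p) ∧ ¬p)) = ¬1/2 = 1/2
q ⊃ p = 1/2 ⊃ 1/2 = 1/2
q ⊃ p = 1/2 ⊃ 1/2 = 1/2
(q ⊃ p) ∧ (q ⊃ p) = 1/2 ∧ 1/2 = 1/2
q ∧ p = 1/2 ∧ 1/2 = 1/2
(q ∧ p) ∨ q = 1/2 ∨ 1/2 = 1/2
q ∨ p = 1/2 ∨ 1/2 = 1/2
q ⊃ (q ∨ p) = 1/2 ⊃ 1/2 = 1/2
((q ∧ p) ∨ q) ⊃ (q ⊃ (q ∨ p)) = 1/2 ⊃ 1/2 = 1/2
((q ⊃ p) ∧ (q ⊃ p)) ⊃ (((q ∧ p) ∨ q) ⊃ (q ⊃ (q ∨ p))) = 1/2 ⊃ 1/2 = 1/2
¬(((q ⊃ p) ∧ (q ⊃ p)) ⊃ (((q ∧ p) ∨ q) ⊃ (q ⊃ (q ∨ p)))) = ¬1/2 = 1/2
¬(((p ⊃ q) ⊃ (¬q ∧ q)) ∧ ((q ∨ p) ∧ ¬p)) ⊃ ¬(((q ⊃ p) ∧ (q ⊃ p)) ⊃ (((q ∧ p) ∨ q) ⊃ (q ⊃ (q ∨ p)))) = 1/2 ⊃ 1/2 = 1/2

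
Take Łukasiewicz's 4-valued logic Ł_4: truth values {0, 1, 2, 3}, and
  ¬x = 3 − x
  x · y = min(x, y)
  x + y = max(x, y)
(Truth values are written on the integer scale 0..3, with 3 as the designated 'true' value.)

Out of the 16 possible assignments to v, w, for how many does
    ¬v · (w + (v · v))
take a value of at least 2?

4

v = 0, w = 0 ↦ 0  <
v = 0, w = 1 ↦ 1  <
v = 0, w = 2 ↦ 2  ≥
v = 0, w = 3 ↦ 3  ≥
v = 1, w = 0 ↦ 1  <
v = 1, w = 1 ↦ 1  <
v = 1, w = 2 ↦ 2  ≥
v = 1, w = 3 ↦ 2  ≥
v = 2, w = 0 ↦ 1  <
v = 2, w = 1 ↦ 1  <
v = 2, w = 2 ↦ 1  <
v = 2, w = 3 ↦ 1  <
v = 3, w = 0 ↦ 0  <
v = 3, w = 1 ↦ 0  <
v = 3, w = 2 ↦ 0  <
v = 3, w = 3 ↦ 0  <
So 4 of the 16 assignments meet the threshold.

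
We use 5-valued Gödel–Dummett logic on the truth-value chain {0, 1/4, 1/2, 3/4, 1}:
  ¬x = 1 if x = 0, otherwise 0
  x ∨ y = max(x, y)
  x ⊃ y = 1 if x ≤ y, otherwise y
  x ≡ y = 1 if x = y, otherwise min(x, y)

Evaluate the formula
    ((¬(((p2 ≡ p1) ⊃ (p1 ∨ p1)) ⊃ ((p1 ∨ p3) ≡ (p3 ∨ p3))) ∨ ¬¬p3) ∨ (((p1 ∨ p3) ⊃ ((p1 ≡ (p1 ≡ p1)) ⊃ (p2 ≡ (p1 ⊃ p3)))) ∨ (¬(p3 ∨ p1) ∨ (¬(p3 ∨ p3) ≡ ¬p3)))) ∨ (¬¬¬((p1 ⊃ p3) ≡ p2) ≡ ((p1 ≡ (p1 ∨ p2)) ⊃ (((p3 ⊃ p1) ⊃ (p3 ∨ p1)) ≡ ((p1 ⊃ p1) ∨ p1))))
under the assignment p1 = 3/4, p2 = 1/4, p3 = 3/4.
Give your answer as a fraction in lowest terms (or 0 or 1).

p2 ≡ p1 = 1/4 ≡ 3/4 = 1/4
p1 ∨ p1 = 3/4 ∨ 3/4 = 3/4
(p2 ≡ p1) ⊃ (p1 ∨ p1) = 1/4 ⊃ 3/4 = 1
p1 ∨ p3 = 3/4 ∨ 3/4 = 3/4
p3 ∨ p3 = 3/4 ∨ 3/4 = 3/4
(p1 ∨ p3) ≡ (p3 ∨ p3) = 3/4 ≡ 3/4 = 1
((p2 ≡ p1) ⊃ (p1 ∨ p1)) ⊃ ((p1 ∨ p3) ≡ (p3 ∨ p3)) = 1 ⊃ 1 = 1
¬(((p2 ≡ p1) ⊃ (p1 ∨ p1)) ⊃ ((p1 ∨ p3) ≡ (p3 ∨ p3))) = ¬1 = 0
¬p3 = ¬3/4 = 0
¬¬p3 = ¬0 = 1
¬(((p2 ≡ p1) ⊃ (p1 ∨ p1)) ⊃ ((p1 ∨ p3) ≡ (p3 ∨ p3))) ∨ ¬¬p3 = 0 ∨ 1 = 1
p1 ∨ p3 = 3/4 ∨ 3/4 = 3/4
p1 ≡ p1 = 3/4 ≡ 3/4 = 1
p1 ≡ (p1 ≡ p1) = 3/4 ≡ 1 = 3/4
p1 ⊃ p3 = 3/4 ⊃ 3/4 = 1
p2 ≡ (p1 ⊃ p3) = 1/4 ≡ 1 = 1/4
(p1 ≡ (p1 ≡ p1)) ⊃ (p2 ≡ (p1 ⊃ p3)) = 3/4 ⊃ 1/4 = 1/4
(p1 ∨ p3) ⊃ ((p1 ≡ (p1 ≡ p1)) ⊃ (p2 ≡ (p1 ⊃ p3))) = 3/4 ⊃ 1/4 = 1/4
p3 ∨ p1 = 3/4 ∨ 3/4 = 3/4
¬(p3 ∨ p1) = ¬3/4 = 0
p3 ∨ p3 = 3/4 ∨ 3/4 = 3/4
¬(p3 ∨ p3) = ¬3/4 = 0
¬p3 = ¬3/4 = 0
¬(p3 ∨ p3) ≡ ¬p3 = 0 ≡ 0 = 1
¬(p3 ∨ p1) ∨ (¬(p3 ∨ p3) ≡ ¬p3) = 0 ∨ 1 = 1
((p1 ∨ p3) ⊃ ((p1 ≡ (p1 ≡ p1)) ⊃ (p2 ≡ (p1 ⊃ p3)))) ∨ (¬(p3 ∨ p1) ∨ (¬(p3 ∨ p3) ≡ ¬p3)) = 1/4 ∨ 1 = 1
(¬(((p2 ≡ p1) ⊃ (p1 ∨ p1)) ⊃ ((p1 ∨ p3) ≡ (p3 ∨ p3))) ∨ ¬¬p3) ∨ (((p1 ∨ p3) ⊃ ((p1 ≡ (p1 ≡ p1)) ⊃ (p2 ≡ (p1 ⊃ p3)))) ∨ (¬(p3 ∨ p1) ∨ (¬(p3 ∨ p3) ≡ ¬p3))) = 1 ∨ 1 = 1
p1 ⊃ p3 = 3/4 ⊃ 3/4 = 1
(p1 ⊃ p3) ≡ p2 = 1 ≡ 1/4 = 1/4
¬((p1 ⊃ p3) ≡ p2) = ¬1/4 = 0
¬¬((p1 ⊃ p3) ≡ p2) = ¬0 = 1
¬¬¬((p1 ⊃ p3) ≡ p2) = ¬1 = 0
p1 ∨ p2 = 3/4 ∨ 1/4 = 3/4
p1 ≡ (p1 ∨ p2) = 3/4 ≡ 3/4 = 1
p3 ⊃ p1 = 3/4 ⊃ 3/4 = 1
p3 ∨ p1 = 3/4 ∨ 3/4 = 3/4
(p3 ⊃ p1) ⊃ (p3 ∨ p1) = 1 ⊃ 3/4 = 3/4
p1 ⊃ p1 = 3/4 ⊃ 3/4 = 1
(p1 ⊃ p1) ∨ p1 = 1 ∨ 3/4 = 1
((p3 ⊃ p1) ⊃ (p3 ∨ p1)) ≡ ((p1 ⊃ p1) ∨ p1) = 3/4 ≡ 1 = 3/4
(p1 ≡ (p1 ∨ p2)) ⊃ (((p3 ⊃ p1) ⊃ (p3 ∨ p1)) ≡ ((p1 ⊃ p1) ∨ p1)) = 1 ⊃ 3/4 = 3/4
¬¬¬((p1 ⊃ p3) ≡ p2) ≡ ((p1 ≡ (p1 ∨ p2)) ⊃ (((p3 ⊃ p1) ⊃ (p3 ∨ p1)) ≡ ((p1 ⊃ p1) ∨ p1))) = 0 ≡ 3/4 = 0
((¬(((p2 ≡ p1) ⊃ (p1 ∨ p1)) ⊃ ((p1 ∨ p3) ≡ (p3 ∨ p3))) ∨ ¬¬p3) ∨ (((p1 ∨ p3) ⊃ ((p1 ≡ (p1 ≡ p1)) ⊃ (p2 ≡ (p1 ⊃ p3)))) ∨ (¬(p3 ∨ p1) ∨ (¬(p3 ∨ p3) ≡ ¬p3)))) ∨ (¬¬¬((p1 ⊃ p3) ≡ p2) ≡ ((p1 ≡ (p1 ∨ p2)) ⊃ (((p3 ⊃ p1) ⊃ (p3 ∨ p1)) ≡ ((p1 ⊃ p1) ∨ p1)))) = 1 ∨ 0 = 1

1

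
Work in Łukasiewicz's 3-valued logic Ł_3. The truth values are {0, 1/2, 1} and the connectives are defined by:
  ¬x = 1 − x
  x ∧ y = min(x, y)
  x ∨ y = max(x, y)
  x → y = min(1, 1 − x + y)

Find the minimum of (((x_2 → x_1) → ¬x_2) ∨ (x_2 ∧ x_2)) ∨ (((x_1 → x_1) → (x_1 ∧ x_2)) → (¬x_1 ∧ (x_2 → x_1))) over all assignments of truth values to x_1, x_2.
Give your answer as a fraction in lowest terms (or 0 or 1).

1/2

Take x_1 = 1, x_2 = 1/2:
x_2 → x_1 = 1/2 → 1 = 1
¬x_2 = ¬1/2 = 1/2
(x_2 → x_1) → ¬x_2 = 1 → 1/2 = 1/2
x_2 ∧ x_2 = 1/2 ∧ 1/2 = 1/2
((x_2 → x_1) → ¬x_2) ∨ (x_2 ∧ x_2) = 1/2 ∨ 1/2 = 1/2
x_1 → x_1 = 1 → 1 = 1
x_1 ∧ x_2 = 1 ∧ 1/2 = 1/2
(x_1 → x_1) → (x_1 ∧ x_2) = 1 → 1/2 = 1/2
¬x_1 = ¬1 = 0
x_2 → x_1 = 1/2 → 1 = 1
¬x_1 ∧ (x_2 → x_1) = 0 ∧ 1 = 0
((x_1 → x_1) → (x_1 ∧ x_2)) → (¬x_1 ∧ (x_2 → x_1)) = 1/2 → 0 = 1/2
(((x_2 → x_1) → ¬x_2) ∨ (x_2 ∧ x_2)) ∨ (((x_1 → x_1) → (x_1 ∧ x_2)) → (¬x_1 ∧ (x_2 → x_1))) = 1/2 ∨ 1/2 = 1/2
No assignment yields a value below 1/2, so this is the minimum.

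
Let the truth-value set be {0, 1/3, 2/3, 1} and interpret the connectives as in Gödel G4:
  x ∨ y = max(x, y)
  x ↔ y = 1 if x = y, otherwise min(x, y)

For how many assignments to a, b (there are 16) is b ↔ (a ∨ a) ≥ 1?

4

a = 0, b = 0 ↦ 1  ≥
a = 0, b = 1/3 ↦ 0  <
a = 0, b = 2/3 ↦ 0  <
a = 0, b = 1 ↦ 0  <
a = 1/3, b = 0 ↦ 0  <
a = 1/3, b = 1/3 ↦ 1  ≥
a = 1/3, b = 2/3 ↦ 1/3  <
a = 1/3, b = 1 ↦ 1/3  <
a = 2/3, b = 0 ↦ 0  <
a = 2/3, b = 1/3 ↦ 1/3  <
a = 2/3, b = 2/3 ↦ 1  ≥
a = 2/3, b = 1 ↦ 2/3  <
a = 1, b = 0 ↦ 0  <
a = 1, b = 1/3 ↦ 1/3  <
a = 1, b = 2/3 ↦ 2/3  <
a = 1, b = 1 ↦ 1  ≥
So 4 of the 16 assignments meet the threshold.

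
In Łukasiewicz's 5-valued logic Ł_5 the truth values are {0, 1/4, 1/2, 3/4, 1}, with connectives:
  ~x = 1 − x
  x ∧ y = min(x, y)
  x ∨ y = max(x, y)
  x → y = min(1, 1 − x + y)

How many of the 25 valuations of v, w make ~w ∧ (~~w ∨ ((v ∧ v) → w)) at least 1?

1

value 1: 1 assignment (counts)
value 3/4: 4 assignments
value 1/2: 7 assignments
value 1/4: 7 assignments
value 0: 6 assignments
So 1 of the 25 assignments meets the threshold.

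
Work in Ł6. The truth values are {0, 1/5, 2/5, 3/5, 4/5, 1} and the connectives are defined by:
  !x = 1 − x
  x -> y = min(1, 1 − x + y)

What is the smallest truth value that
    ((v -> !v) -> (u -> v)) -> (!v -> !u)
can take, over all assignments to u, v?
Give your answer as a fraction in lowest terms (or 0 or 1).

Take u = 4/5, v = 3/5:
!v = !3/5 = 2/5
v -> !v = 3/5 -> 2/5 = 4/5
u -> v = 4/5 -> 3/5 = 4/5
(v -> !v) -> (u -> v) = 4/5 -> 4/5 = 1
!v = !3/5 = 2/5
!u = !4/5 = 1/5
!v -> !u = 2/5 -> 1/5 = 4/5
((v -> !v) -> (u -> v)) -> (!v -> !u) = 1 -> 4/5 = 4/5
No assignment yields a value below 4/5, so this is the minimum.

4/5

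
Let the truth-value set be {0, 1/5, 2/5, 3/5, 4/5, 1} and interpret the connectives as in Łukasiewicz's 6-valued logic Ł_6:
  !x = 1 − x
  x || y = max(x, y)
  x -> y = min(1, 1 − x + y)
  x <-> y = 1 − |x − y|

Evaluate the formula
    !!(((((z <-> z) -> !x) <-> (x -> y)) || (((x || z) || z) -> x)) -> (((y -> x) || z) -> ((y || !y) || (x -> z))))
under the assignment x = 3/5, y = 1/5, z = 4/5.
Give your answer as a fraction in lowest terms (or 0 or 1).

z <-> z = 4/5 <-> 4/5 = 1
!x = !3/5 = 2/5
(z <-> z) -> !x = 1 -> 2/5 = 2/5
x -> y = 3/5 -> 1/5 = 3/5
((z <-> z) -> !x) <-> (x -> y) = 2/5 <-> 3/5 = 4/5
x || z = 3/5 || 4/5 = 4/5
(x || z) || z = 4/5 || 4/5 = 4/5
((x || z) || z) -> x = 4/5 -> 3/5 = 4/5
(((z <-> z) -> !x) <-> (x -> y)) || (((x || z) || z) -> x) = 4/5 || 4/5 = 4/5
y -> x = 1/5 -> 3/5 = 1
(y -> x) || z = 1 || 4/5 = 1
!y = !1/5 = 4/5
y || !y = 1/5 || 4/5 = 4/5
x -> z = 3/5 -> 4/5 = 1
(y || !y) || (x -> z) = 4/5 || 1 = 1
((y -> x) || z) -> ((y || !y) || (x -> z)) = 1 -> 1 = 1
((((z <-> z) -> !x) <-> (x -> y)) || (((x || z) || z) -> x)) -> (((y -> x) || z) -> ((y || !y) || (x -> z))) = 4/5 -> 1 = 1
!(((((z <-> z) -> !x) <-> (x -> y)) || (((x || z) || z) -> x)) -> (((y -> x) || z) -> ((y || !y) || (x -> z)))) = !1 = 0
!!(((((z <-> z) -> !x) <-> (x -> y)) || (((x || z) || z) -> x)) -> (((y -> x) || z) -> ((y || !y) || (x -> z)))) = !0 = 1

1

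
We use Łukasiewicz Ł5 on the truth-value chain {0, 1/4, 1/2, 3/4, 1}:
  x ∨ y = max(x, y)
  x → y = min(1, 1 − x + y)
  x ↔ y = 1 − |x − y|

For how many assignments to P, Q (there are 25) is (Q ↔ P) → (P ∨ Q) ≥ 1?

17

value 1: 17 assignments (counts)
value 3/4: 3 assignments
value 1/2: 3 assignments
value 1/4: 1 assignment
value 0: 1 assignment
So 17 of the 25 assignments meet the threshold.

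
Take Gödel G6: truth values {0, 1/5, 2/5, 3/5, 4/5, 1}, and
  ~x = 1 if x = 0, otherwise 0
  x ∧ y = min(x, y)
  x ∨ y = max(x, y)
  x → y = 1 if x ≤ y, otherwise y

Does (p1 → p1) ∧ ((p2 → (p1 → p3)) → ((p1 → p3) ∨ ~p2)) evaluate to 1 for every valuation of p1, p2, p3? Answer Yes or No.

No

Counterexample: take p1 = 2/5, p2 = 1/5, p3 = 1/5.
p1 → p1 = 2/5 → 2/5 = 1
p1 → p3 = 2/5 → 1/5 = 1/5
p2 → (p1 → p3) = 1/5 → 1/5 = 1
p1 → p3 = 2/5 → 1/5 = 1/5
~p2 = ~1/5 = 0
(p1 → p3) ∨ ~p2 = 1/5 ∨ 0 = 1/5
(p2 → (p1 → p3)) → ((p1 → p3) ∨ ~p2) = 1 → 1/5 = 1/5
(p1 → p1) ∧ ((p2 → (p1 → p3)) → ((p1 → p3) ∨ ~p2)) = 1 ∧ 1/5 = 1/5
This gives 1/5 ≠ 1.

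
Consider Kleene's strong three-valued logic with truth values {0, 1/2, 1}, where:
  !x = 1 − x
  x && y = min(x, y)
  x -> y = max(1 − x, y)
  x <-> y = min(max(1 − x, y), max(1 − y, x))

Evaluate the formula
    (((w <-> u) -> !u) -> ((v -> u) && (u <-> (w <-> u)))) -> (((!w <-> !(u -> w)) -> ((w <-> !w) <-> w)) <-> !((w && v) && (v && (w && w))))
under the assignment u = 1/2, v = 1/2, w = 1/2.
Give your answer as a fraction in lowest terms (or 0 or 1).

1/2

w <-> u = 1/2 <-> 1/2 = 1/2
!u = !1/2 = 1/2
(w <-> u) -> !u = 1/2 -> 1/2 = 1/2
v -> u = 1/2 -> 1/2 = 1/2
w <-> u = 1/2 <-> 1/2 = 1/2
u <-> (w <-> u) = 1/2 <-> 1/2 = 1/2
(v -> u) && (u <-> (w <-> u)) = 1/2 && 1/2 = 1/2
((w <-> u) -> !u) -> ((v -> u) && (u <-> (w <-> u))) = 1/2 -> 1/2 = 1/2
!w = !1/2 = 1/2
u -> w = 1/2 -> 1/2 = 1/2
!(u -> w) = !1/2 = 1/2
!w <-> !(u -> w) = 1/2 <-> 1/2 = 1/2
!w = !1/2 = 1/2
w <-> !w = 1/2 <-> 1/2 = 1/2
(w <-> !w) <-> w = 1/2 <-> 1/2 = 1/2
(!w <-> !(u -> w)) -> ((w <-> !w) <-> w) = 1/2 -> 1/2 = 1/2
w && v = 1/2 && 1/2 = 1/2
w && w = 1/2 && 1/2 = 1/2
v && (w && w) = 1/2 && 1/2 = 1/2
(w && v) && (v && (w && w)) = 1/2 && 1/2 = 1/2
!((w && v) && (v && (w && w))) = !1/2 = 1/2
((!w <-> !(u -> w)) -> ((w <-> !w) <-> w)) <-> !((w && v) && (v && (w && w))) = 1/2 <-> 1/2 = 1/2
(((w <-> u) -> !u) -> ((v -> u) && (u <-> (w <-> u)))) -> (((!w <-> !(u -> w)) -> ((w <-> !w) <-> w)) <-> !((w && v) && (v && (w && w)))) = 1/2 -> 1/2 = 1/2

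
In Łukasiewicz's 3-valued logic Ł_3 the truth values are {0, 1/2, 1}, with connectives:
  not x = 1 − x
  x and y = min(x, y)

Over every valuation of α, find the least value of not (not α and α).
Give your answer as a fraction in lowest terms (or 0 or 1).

Take α = 1/2:
not α = not 1/2 = 1/2
not α and α = 1/2 and 1/2 = 1/2
not (not α and α) = not 1/2 = 1/2
No assignment yields a value below 1/2, so this is the minimum.

1/2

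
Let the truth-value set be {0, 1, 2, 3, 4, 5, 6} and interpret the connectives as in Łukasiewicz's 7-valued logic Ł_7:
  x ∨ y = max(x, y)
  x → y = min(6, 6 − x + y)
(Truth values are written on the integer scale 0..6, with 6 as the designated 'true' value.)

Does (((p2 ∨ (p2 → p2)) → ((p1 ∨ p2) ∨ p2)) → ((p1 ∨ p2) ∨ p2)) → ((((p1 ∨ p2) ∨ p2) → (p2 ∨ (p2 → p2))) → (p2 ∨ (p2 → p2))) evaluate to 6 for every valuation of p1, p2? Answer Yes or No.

At p1 = 6, p2 = 5, for instance:
p2 → p2 = 5 → 5 = 6
p2 ∨ (p2 → p2) = 5 ∨ 6 = 6
p1 ∨ p2 = 6 ∨ 5 = 6
(p1 ∨ p2) ∨ p2 = 6 ∨ 5 = 6
(p2 ∨ (p2 → p2)) → ((p1 ∨ p2) ∨ p2) = 6 → 6 = 6
((p2 ∨ (p2 → p2)) → ((p1 ∨ p2) ∨ p2)) → ((p1 ∨ p2) ∨ p2) = 6 → 6 = 6
((p1 ∨ p2) ∨ p2) → (p2 ∨ (p2 → p2)) = 6 → 6 = 6
(((p1 ∨ p2) ∨ p2) → (p2 ∨ (p2 → p2))) → (p2 ∨ (p2 → p2)) = 6 → 6 = 6
(((p2 ∨ (p2 → p2)) → ((p1 ∨ p2) ∨ p2)) → ((p1 ∨ p2) ∨ p2)) → ((((p1 ∨ p2) ∨ p2) → (p2 ∨ (p2 → p2))) → (p2 ∨ (p2 → p2))) = 6 → 6 = 6
and checking the remaining 48 assignments likewise gives ≥ 6 in every case.

Yes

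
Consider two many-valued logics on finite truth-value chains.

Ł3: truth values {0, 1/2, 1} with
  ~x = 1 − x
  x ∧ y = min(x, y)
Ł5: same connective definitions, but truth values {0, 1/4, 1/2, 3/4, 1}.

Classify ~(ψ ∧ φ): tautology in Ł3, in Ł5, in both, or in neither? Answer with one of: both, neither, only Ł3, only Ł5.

In Ł3: at φ = 1/2, ψ = 1/2 the value is 1/2 — not a tautology.
In Ł5: at φ = 1/4, ψ = 1/4 the value is 3/4 — not a tautology.

neither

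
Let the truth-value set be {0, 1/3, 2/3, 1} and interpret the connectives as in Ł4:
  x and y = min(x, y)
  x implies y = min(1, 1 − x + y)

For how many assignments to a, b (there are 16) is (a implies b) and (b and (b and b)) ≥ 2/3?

a = 0, b = 0 ↦ 0  <
a = 0, b = 1/3 ↦ 1/3  <
a = 0, b = 2/3 ↦ 2/3  ≥
a = 0, b = 1 ↦ 1  ≥
a = 1/3, b = 0 ↦ 0  <
a = 1/3, b = 1/3 ↦ 1/3  <
a = 1/3, b = 2/3 ↦ 2/3  ≥
a = 1/3, b = 1 ↦ 1  ≥
a = 2/3, b = 0 ↦ 0  <
a = 2/3, b = 1/3 ↦ 1/3  <
a = 2/3, b = 2/3 ↦ 2/3  ≥
a = 2/3, b = 1 ↦ 1  ≥
a = 1, b = 0 ↦ 0  <
a = 1, b = 1/3 ↦ 1/3  <
a = 1, b = 2/3 ↦ 2/3  ≥
a = 1, b = 1 ↦ 1  ≥
So 8 of the 16 assignments meet the threshold.

8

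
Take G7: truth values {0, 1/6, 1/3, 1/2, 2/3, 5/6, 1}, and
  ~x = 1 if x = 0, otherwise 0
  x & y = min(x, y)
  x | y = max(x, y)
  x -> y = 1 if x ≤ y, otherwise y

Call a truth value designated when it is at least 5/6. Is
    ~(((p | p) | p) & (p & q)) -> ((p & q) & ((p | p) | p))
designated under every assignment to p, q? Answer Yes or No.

Counterexample: take p = 0, q = 0.
p | p = 0 | 0 = 0
(p | p) | p = 0 | 0 = 0
p & q = 0 & 0 = 0
((p | p) | p) & (p & q) = 0 & 0 = 0
~(((p | p) | p) & (p & q)) = ~0 = 1
(p & q) & ((p | p) | p) = 0 & 0 = 0
~(((p | p) | p) & (p & q)) -> ((p & q) & ((p | p) | p)) = 1 -> 0 = 0
This gives 0, which is below 5/6.

No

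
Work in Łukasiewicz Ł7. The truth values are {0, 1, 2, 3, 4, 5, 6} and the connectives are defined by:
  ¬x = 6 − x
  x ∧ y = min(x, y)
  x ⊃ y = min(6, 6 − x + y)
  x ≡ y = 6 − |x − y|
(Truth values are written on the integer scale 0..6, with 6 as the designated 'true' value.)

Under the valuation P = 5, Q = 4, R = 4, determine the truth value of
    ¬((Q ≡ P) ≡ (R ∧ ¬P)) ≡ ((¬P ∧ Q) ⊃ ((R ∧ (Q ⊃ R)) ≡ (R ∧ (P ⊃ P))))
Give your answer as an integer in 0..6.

Q ≡ P = 4 ≡ 5 = 5
¬P = ¬5 = 1
R ∧ ¬P = 4 ∧ 1 = 1
(Q ≡ P) ≡ (R ∧ ¬P) = 5 ≡ 1 = 2
¬((Q ≡ P) ≡ (R ∧ ¬P)) = ¬2 = 4
¬P = ¬5 = 1
¬P ∧ Q = 1 ∧ 4 = 1
Q ⊃ R = 4 ⊃ 4 = 6
R ∧ (Q ⊃ R) = 4 ∧ 6 = 4
P ⊃ P = 5 ⊃ 5 = 6
R ∧ (P ⊃ P) = 4 ∧ 6 = 4
(R ∧ (Q ⊃ R)) ≡ (R ∧ (P ⊃ P)) = 4 ≡ 4 = 6
(¬P ∧ Q) ⊃ ((R ∧ (Q ⊃ R)) ≡ (R ∧ (P ⊃ P))) = 1 ⊃ 6 = 6
¬((Q ≡ P) ≡ (R ∧ ¬P)) ≡ ((¬P ∧ Q) ⊃ ((R ∧ (Q ⊃ R)) ≡ (R ∧ (P ⊃ P)))) = 4 ≡ 6 = 4

4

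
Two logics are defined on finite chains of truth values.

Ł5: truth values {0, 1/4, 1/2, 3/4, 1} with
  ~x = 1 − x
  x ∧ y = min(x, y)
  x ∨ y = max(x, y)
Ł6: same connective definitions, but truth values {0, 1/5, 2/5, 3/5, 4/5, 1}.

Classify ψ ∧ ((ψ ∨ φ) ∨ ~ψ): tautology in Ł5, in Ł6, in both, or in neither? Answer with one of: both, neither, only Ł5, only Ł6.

neither

In Ł5: at φ = 0, ψ = 0 the value is 0 — not a tautology.
In Ł6: at φ = 0, ψ = 0 the value is 0 — not a tautology.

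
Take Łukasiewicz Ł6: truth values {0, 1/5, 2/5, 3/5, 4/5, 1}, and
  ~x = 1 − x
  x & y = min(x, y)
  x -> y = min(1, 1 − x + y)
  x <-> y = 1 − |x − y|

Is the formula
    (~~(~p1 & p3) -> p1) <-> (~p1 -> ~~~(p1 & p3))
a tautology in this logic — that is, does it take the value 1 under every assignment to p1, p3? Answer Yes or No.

Counterexample: take p1 = 0, p3 = 1/5.
~p1 = ~0 = 1
~p1 & p3 = 1 & 1/5 = 1/5
~(~p1 & p3) = ~1/5 = 4/5
~~(~p1 & p3) = ~4/5 = 1/5
~~(~p1 & p3) -> p1 = 1/5 -> 0 = 4/5
~p1 = ~0 = 1
p1 & p3 = 0 & 1/5 = 0
~(p1 & p3) = ~0 = 1
~~(p1 & p3) = ~1 = 0
~~~(p1 & p3) = ~0 = 1
~p1 -> ~~~(p1 & p3) = 1 -> 1 = 1
(~~(~p1 & p3) -> p1) <-> (~p1 -> ~~~(p1 & p3)) = 4/5 <-> 1 = 4/5
This gives 4/5 ≠ 1.

No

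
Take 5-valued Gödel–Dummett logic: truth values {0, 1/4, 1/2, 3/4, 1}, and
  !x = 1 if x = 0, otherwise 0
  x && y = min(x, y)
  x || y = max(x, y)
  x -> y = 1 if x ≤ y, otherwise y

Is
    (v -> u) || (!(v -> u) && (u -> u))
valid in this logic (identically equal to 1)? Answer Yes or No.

No

Counterexample: take u = 1/4, v = 1/2.
v -> u = 1/2 -> 1/4 = 1/4
v -> u = 1/2 -> 1/4 = 1/4
!(v -> u) = !1/4 = 0
u -> u = 1/4 -> 1/4 = 1
!(v -> u) && (u -> u) = 0 && 1 = 0
(v -> u) || (!(v -> u) && (u -> u)) = 1/4 || 0 = 1/4
This gives 1/4 ≠ 1.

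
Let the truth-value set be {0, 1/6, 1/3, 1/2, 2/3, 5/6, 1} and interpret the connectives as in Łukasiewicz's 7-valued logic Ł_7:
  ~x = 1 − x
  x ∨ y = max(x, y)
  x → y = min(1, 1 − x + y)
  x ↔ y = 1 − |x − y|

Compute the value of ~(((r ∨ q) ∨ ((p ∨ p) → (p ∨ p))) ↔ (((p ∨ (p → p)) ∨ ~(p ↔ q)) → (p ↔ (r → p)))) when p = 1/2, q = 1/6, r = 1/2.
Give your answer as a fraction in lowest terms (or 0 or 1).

r ∨ q = 1/2 ∨ 1/6 = 1/2
p ∨ p = 1/2 ∨ 1/2 = 1/2
p ∨ p = 1/2 ∨ 1/2 = 1/2
(p ∨ p) → (p ∨ p) = 1/2 → 1/2 = 1
(r ∨ q) ∨ ((p ∨ p) → (p ∨ p)) = 1/2 ∨ 1 = 1
p → p = 1/2 → 1/2 = 1
p ∨ (p → p) = 1/2 ∨ 1 = 1
p ↔ q = 1/2 ↔ 1/6 = 2/3
~(p ↔ q) = ~2/3 = 1/3
(p ∨ (p → p)) ∨ ~(p ↔ q) = 1 ∨ 1/3 = 1
r → p = 1/2 → 1/2 = 1
p ↔ (r → p) = 1/2 ↔ 1 = 1/2
((p ∨ (p → p)) ∨ ~(p ↔ q)) → (p ↔ (r → p)) = 1 → 1/2 = 1/2
((r ∨ q) ∨ ((p ∨ p) → (p ∨ p))) ↔ (((p ∨ (p → p)) ∨ ~(p ↔ q)) → (p ↔ (r → p))) = 1 ↔ 1/2 = 1/2
~(((r ∨ q) ∨ ((p ∨ p) → (p ∨ p))) ↔ (((p ∨ (p → p)) ∨ ~(p ↔ q)) → (p ↔ (r → p)))) = ~1/2 = 1/2

1/2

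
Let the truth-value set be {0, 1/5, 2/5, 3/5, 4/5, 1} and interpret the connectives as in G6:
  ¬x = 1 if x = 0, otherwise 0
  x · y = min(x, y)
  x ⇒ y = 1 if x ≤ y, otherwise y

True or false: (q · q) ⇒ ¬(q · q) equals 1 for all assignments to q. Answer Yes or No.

Counterexample: take q = 1/5.
q · q = 1/5 · 1/5 = 1/5
q · q = 1/5 · 1/5 = 1/5
¬(q · q) = ¬1/5 = 0
(q · q) ⇒ ¬(q · q) = 1/5 ⇒ 0 = 0
This gives 0 ≠ 1.

No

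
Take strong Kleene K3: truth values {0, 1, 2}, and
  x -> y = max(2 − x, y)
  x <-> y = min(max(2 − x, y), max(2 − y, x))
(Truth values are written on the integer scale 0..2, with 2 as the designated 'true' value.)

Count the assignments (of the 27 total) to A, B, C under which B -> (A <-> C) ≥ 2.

value 2: 13 assignments (counts)
value 1: 12 assignments
value 0: 2 assignments
So 13 of the 27 assignments meet the threshold.

13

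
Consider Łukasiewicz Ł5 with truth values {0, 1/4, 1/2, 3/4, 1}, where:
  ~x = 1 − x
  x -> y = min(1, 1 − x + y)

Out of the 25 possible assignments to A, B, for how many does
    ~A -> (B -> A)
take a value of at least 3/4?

value 1: 19 assignments (counts)
value 3/4: 2 assignments (counts)
value 1/2: 2 assignments
value 1/4: 1 assignment
value 0: 1 assignment
So 21 of the 25 assignments meet the threshold.

21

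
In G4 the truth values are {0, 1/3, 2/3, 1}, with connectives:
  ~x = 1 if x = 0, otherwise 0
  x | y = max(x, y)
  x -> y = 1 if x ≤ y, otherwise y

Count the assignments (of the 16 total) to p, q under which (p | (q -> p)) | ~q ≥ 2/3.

p = 0, q = 0 ↦ 1  ≥
p = 0, q = 1/3 ↦ 0  <
p = 0, q = 2/3 ↦ 0  <
p = 0, q = 1 ↦ 0  <
p = 1/3, q = 0 ↦ 1  ≥
p = 1/3, q = 1/3 ↦ 1  ≥
p = 1/3, q = 2/3 ↦ 1/3  <
p = 1/3, q = 1 ↦ 1/3  <
p = 2/3, q = 0 ↦ 1  ≥
p = 2/3, q = 1/3 ↦ 1  ≥
p = 2/3, q = 2/3 ↦ 1  ≥
p = 2/3, q = 1 ↦ 2/3  ≥
p = 1, q = 0 ↦ 1  ≥
p = 1, q = 1/3 ↦ 1  ≥
p = 1, q = 2/3 ↦ 1  ≥
p = 1, q = 1 ↦ 1  ≥
So 11 of the 16 assignments meet the threshold.

11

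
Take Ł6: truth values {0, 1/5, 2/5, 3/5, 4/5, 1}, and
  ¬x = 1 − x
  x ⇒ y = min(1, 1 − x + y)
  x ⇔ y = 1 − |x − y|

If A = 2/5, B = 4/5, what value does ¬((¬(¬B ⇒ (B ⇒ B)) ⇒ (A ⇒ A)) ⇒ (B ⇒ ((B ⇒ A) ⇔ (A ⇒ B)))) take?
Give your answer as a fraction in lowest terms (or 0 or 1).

1/5

¬B = ¬4/5 = 1/5
B ⇒ B = 4/5 ⇒ 4/5 = 1
¬B ⇒ (B ⇒ B) = 1/5 ⇒ 1 = 1
¬(¬B ⇒ (B ⇒ B)) = ¬1 = 0
A ⇒ A = 2/5 ⇒ 2/5 = 1
¬(¬B ⇒ (B ⇒ B)) ⇒ (A ⇒ A) = 0 ⇒ 1 = 1
B ⇒ A = 4/5 ⇒ 2/5 = 3/5
A ⇒ B = 2/5 ⇒ 4/5 = 1
(B ⇒ A) ⇔ (A ⇒ B) = 3/5 ⇔ 1 = 3/5
B ⇒ ((B ⇒ A) ⇔ (A ⇒ B)) = 4/5 ⇒ 3/5 = 4/5
(¬(¬B ⇒ (B ⇒ B)) ⇒ (A ⇒ A)) ⇒ (B ⇒ ((B ⇒ A) ⇔ (A ⇒ B))) = 1 ⇒ 4/5 = 4/5
¬((¬(¬B ⇒ (B ⇒ B)) ⇒ (A ⇒ A)) ⇒ (B ⇒ ((B ⇒ A) ⇔ (A ⇒ B)))) = ¬4/5 = 1/5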